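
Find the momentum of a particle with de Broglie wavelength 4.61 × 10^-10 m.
1.44 × 10^-24 kg·m/s

From the de Broglie relation λ = h/p, we solve for p:

p = h/λ
p = (6.626 × 10^-34 J·s) / (4.61 × 10^-10 m)
p = 1.44 × 10^-24 kg·m/s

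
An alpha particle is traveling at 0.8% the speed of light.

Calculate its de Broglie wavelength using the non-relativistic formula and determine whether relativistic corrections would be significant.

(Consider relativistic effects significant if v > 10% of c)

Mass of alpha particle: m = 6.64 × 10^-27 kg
No, relativistic corrections are not needed.

Using the non-relativistic de Broglie formula λ = h/(mv):

v = 0.8% × c = 2.398 × 10^6 m/s

λ = h/(mv)
λ = (6.626 × 10^-34 J·s) / (6.64 × 10^-27 kg × 2.398 × 10^6 m/s)
λ = 4.16 × 10^-14 m

Since v = 0.8% of c < 10% of c, relativistic corrections are NOT significant and this non-relativistic result is a good approximation.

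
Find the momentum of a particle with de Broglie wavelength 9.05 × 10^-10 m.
7.32 × 10^-25 kg·m/s

From the de Broglie relation λ = h/p, we solve for p:

p = h/λ
p = (6.626 × 10^-34 J·s) / (9.05 × 10^-10 m)
p = 7.32 × 10^-25 kg·m/s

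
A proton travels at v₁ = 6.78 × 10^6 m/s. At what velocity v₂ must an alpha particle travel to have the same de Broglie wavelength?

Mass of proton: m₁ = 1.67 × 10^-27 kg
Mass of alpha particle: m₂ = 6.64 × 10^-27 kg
v₂ = 1.71 × 10^6 m/s

For equal de Broglie wavelengths: λ₁ = λ₂

h/(m₁v₁) = h/(m₂v₂)
m₁v₁ = m₂v₂
v₂ = v₁ · (m₁/m₂)

v₂ = 6.78 × 10^6 m/s × (1.67 × 10^-27 kg / 6.64 × 10^-27 kg)
v₂ = 1.71 × 10^6 m/s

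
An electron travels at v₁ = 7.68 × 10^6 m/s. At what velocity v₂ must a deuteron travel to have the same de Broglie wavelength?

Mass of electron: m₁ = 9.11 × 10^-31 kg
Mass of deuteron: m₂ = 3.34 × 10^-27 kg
v₂ = 2.09 × 10^3 m/s

For equal de Broglie wavelengths: λ₁ = λ₂

h/(m₁v₁) = h/(m₂v₂)
m₁v₁ = m₂v₂
v₂ = v₁ · (m₁/m₂)

v₂ = 7.68 × 10^6 m/s × (9.11 × 10^-31 kg / 3.34 × 10^-27 kg)
v₂ = 2.09 × 10^3 m/s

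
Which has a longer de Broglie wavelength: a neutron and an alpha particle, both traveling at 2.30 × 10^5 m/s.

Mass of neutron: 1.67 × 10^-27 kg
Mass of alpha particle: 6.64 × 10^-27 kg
The neutron has the longer wavelength.

Using λ = h/(mv), since both particles have the same velocity, the wavelength depends only on mass.

For neutron: λ₁ = h/(m₁v) = 1.73 × 10^-12 m
For alpha particle: λ₂ = h/(m₂v) = 4.34 × 10^-13 m

Since λ ∝ 1/m at constant velocity, the lighter particle has the longer wavelength.

The neutron has the longer de Broglie wavelength.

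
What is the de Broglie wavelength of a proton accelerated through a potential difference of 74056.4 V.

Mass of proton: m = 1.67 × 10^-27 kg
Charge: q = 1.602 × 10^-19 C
1.05 × 10^-13 m

When a particle is accelerated through voltage V, it gains kinetic energy KE = qV.

The de Broglie wavelength is then λ = h/√(2mqV):

λ = h/√(2mqV)
λ = (6.626 × 10^-34 J·s) / √(2 × 1.67 × 10^-27 kg × 1.602 × 10^-19 C × 74056.4 V)
λ = 1.05 × 10^-13 m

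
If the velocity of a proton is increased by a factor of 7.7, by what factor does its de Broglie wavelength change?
The wavelength decreases by a factor of 7.7.

From λ = h/(mv), the wavelength is inversely proportional to velocity:

λ ∝ 1/v

If v → 7.7v, then λ → λ/7.7

When velocity is increased by a factor of 7.7, the wavelength decreases by a factor of 7.7.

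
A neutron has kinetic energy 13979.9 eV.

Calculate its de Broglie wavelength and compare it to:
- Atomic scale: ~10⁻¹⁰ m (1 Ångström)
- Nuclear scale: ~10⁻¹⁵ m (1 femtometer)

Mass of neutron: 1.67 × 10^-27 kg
λ = 2.42 × 10^-13 m, which is between nuclear and atomic scales.

Using λ = h/√(2mKE):

KE = 13979.9 eV = 2.240 × 10^-15 J

λ = h/√(2mKE)
λ = (6.626 × 10^-34 J·s) / √(2 × 1.67 × 10^-27 kg × 2.240 × 10^-15 J)
λ = 2.42 × 10^-13 m

Comparison:
- Atomic scale (10⁻¹⁰ m): λ is 0.0024× this size
- Nuclear scale (10⁻¹⁵ m): λ is 2.4e+02× this size

The wavelength is between nuclear and atomic scales.

This wavelength is appropriate for probing atomic structure but too large for nuclear physics experiments.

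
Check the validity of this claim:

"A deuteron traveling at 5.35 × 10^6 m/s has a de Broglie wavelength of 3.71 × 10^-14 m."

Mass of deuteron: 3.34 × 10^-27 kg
True

The claim is correct.

Using λ = h/(mv):
λ = (6.626 × 10^-34 J·s) / (3.34 × 10^-27 kg × 5.35 × 10^6 m/s)
λ = 3.71 × 10^-14 m

This matches the claimed value.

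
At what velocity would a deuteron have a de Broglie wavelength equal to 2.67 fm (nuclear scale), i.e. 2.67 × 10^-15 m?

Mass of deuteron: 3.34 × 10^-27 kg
7.43 × 10^7 m/s

From λ = h/(mv), solve for v:

v = h/(mλ)
v = (6.626 × 10^-34 J·s) / (3.34 × 10^-27 kg × 2.67 × 10^-15 m)
v = 7.43 × 10^7 m/s

Note: This velocity is 24.8% of the speed of light, so relativistic corrections would be needed for a more accurate calculation.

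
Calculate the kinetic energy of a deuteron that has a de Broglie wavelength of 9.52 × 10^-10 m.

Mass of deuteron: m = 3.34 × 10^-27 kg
7.25 × 10^-23 J (or 4.53 × 10^-4 eV)

From λ = h/√(2mKE), we solve for KE:

λ² = h²/(2mKE)
KE = h²/(2mλ²)
KE = (6.626 × 10^-34 J·s)² / (2 × 3.34 × 10^-27 kg × (9.52 × 10^-10 m)²)
KE = 7.25 × 10^-23 J
KE = 4.53 × 10^-4 eV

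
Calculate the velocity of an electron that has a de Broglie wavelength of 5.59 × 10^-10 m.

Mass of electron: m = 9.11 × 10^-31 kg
1.30 × 10^6 m/s

From the de Broglie relation λ = h/(mv), we solve for v:

v = h/(mλ)
v = (6.626 × 10^-34 J·s) / (9.11 × 10^-31 kg × 5.59 × 10^-10 m)
v = 1.30 × 10^6 m/s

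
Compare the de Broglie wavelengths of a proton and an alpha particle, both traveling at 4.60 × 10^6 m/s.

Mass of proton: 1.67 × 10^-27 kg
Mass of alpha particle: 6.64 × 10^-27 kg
The proton has the longer wavelength.

Using λ = h/(mv), since both particles have the same velocity, the wavelength depends only on mass.

For proton: λ₁ = h/(m₁v) = 8.63 × 10^-14 m
For alpha particle: λ₂ = h/(m₂v) = 2.17 × 10^-14 m

Since λ ∝ 1/m at constant velocity, the lighter particle has the longer wavelength.

The proton has the longer de Broglie wavelength.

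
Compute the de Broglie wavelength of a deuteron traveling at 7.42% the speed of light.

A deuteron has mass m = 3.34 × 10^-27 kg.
8.92 × 10^-15 m

Using the de Broglie relation λ = h/(mv):

v = 7.42% × c = 2.224 × 10^7 m/s

λ = h/(mv)
λ = (6.626 × 10^-34 J·s) / (3.34 × 10^-27 kg × 2.224 × 10^7 m/s)
λ = 8.92 × 10^-15 m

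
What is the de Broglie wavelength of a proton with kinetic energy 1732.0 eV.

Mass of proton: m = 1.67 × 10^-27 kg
6.88 × 10^-13 m

Using λ = h/√(2mKE):

First convert KE to Joules: KE = 1732.0 eV = 2.775 × 10^-16 J

λ = h/√(2mKE)
λ = (6.626 × 10^-34 J·s) / √(2 × 1.67 × 10^-27 kg × 2.775 × 10^-16 J)
λ = 6.88 × 10^-13 m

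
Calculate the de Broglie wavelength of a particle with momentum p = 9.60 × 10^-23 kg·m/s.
6.90 × 10^-12 m

Using the de Broglie relation λ = h/p:

λ = h/p
λ = (6.626 × 10^-34 J·s) / (9.60 × 10^-23 kg·m/s)
λ = 6.90 × 10^-12 m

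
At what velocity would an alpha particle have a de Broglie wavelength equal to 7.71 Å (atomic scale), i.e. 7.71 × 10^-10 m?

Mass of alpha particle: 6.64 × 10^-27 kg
1.29 × 10^2 m/s

From λ = h/(mv), solve for v:

v = h/(mλ)
v = (6.626 × 10^-34 J·s) / (6.64 × 10^-27 kg × 7.71 × 10^-10 m)
v = 1.29 × 10^2 m/s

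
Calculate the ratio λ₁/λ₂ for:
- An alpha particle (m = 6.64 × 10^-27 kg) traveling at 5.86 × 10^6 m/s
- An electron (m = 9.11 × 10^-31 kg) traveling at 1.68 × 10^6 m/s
λ₁/λ₂ = 3.93 × 10^-5

Using λ = h/(mv):

λ₁ = h/(m₁v₁) = 1.70 × 10^-14 m
λ₂ = h/(m₂v₂) = 4.33 × 10^-10 m

Ratio λ₁/λ₂ = (m₂v₂)/(m₁v₁)
         = (9.11 × 10^-31 kg × 1.68 × 10^6 m/s) / (6.64 × 10^-27 kg × 5.86 × 10^6 m/s)
         = 3.93 × 10^-5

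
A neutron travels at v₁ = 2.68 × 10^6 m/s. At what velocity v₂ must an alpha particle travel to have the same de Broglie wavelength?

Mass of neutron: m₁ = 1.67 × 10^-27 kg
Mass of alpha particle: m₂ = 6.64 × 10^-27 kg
v₂ = 6.74 × 10^5 m/s

For equal de Broglie wavelengths: λ₁ = λ₂

h/(m₁v₁) = h/(m₂v₂)
m₁v₁ = m₂v₂
v₂ = v₁ · (m₁/m₂)

v₂ = 2.68 × 10^6 m/s × (1.67 × 10^-27 kg / 6.64 × 10^-27 kg)
v₂ = 6.74 × 10^5 m/s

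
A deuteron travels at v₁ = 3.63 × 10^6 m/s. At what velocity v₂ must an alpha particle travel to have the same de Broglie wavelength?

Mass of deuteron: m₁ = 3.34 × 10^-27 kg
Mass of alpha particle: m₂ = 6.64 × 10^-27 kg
v₂ = 1.83 × 10^6 m/s

For equal de Broglie wavelengths: λ₁ = λ₂

h/(m₁v₁) = h/(m₂v₂)
m₁v₁ = m₂v₂
v₂ = v₁ · (m₁/m₂)

v₂ = 3.63 × 10^6 m/s × (3.34 × 10^-27 kg / 6.64 × 10^-27 kg)
v₂ = 1.83 × 10^6 m/s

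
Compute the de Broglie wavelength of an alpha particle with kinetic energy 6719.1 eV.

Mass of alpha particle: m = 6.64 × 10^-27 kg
1.75 × 10^-13 m

Using λ = h/√(2mKE):

First convert KE to Joules: KE = 6719.1 eV = 1.077 × 10^-15 J

λ = h/√(2mKE)
λ = (6.626 × 10^-34 J·s) / √(2 × 6.64 × 10^-27 kg × 1.077 × 10^-15 J)
λ = 1.75 × 10^-13 m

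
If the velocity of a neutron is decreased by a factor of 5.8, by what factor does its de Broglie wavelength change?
The wavelength increases by a factor of 5.8.

From λ = h/(mv), the wavelength is inversely proportional to velocity:

λ ∝ 1/v

If v → v/5.8, then λ → 5.8λ

When velocity is decreased by a factor of 5.8, the wavelength increases by a factor of 5.8.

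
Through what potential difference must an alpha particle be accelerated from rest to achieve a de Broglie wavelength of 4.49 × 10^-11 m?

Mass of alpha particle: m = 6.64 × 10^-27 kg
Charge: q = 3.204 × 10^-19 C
5.12 × 10^-2 V

From λ = h/√(2mqV), we solve for V:

λ² = h²/(2mqV)
V = h²/(2mqλ²)
V = (6.626 × 10^-34 J·s)² / (2 × 6.64 × 10^-27 kg × 3.204 × 10^-19 C × (4.49 × 10^-11 m)²)
V = 5.12 × 10^-2 V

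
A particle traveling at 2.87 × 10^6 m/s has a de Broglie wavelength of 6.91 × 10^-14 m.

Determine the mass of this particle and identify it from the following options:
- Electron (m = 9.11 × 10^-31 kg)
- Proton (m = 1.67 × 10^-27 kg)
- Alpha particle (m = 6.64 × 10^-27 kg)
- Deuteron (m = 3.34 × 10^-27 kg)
The particle is a deuteron.

From λ = h/(mv), solve for mass:

m = h/(λv)
m = (6.626 × 10^-34 J·s) / (6.91 × 10^-14 m × 2.87 × 10^6 m/s)
m = 3.34 × 10^-27 kg

Comparing with the listed masses, this is closest to a deuteron.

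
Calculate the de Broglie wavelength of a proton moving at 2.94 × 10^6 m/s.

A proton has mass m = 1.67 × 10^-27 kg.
1.35 × 10^-13 m

Using the de Broglie relation λ = h/(mv):

λ = h/(mv)
λ = (6.626 × 10^-34 J·s) / (1.67 × 10^-27 kg × 2.94 × 10^6 m/s)
λ = 1.35 × 10^-13 m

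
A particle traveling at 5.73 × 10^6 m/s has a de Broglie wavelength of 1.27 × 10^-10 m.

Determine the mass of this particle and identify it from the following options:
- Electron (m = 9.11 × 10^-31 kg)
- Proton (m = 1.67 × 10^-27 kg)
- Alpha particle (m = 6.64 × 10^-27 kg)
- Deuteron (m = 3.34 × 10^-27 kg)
The particle is an electron.

From λ = h/(mv), solve for mass:

m = h/(λv)
m = (6.626 × 10^-34 J·s) / (1.27 × 10^-10 m × 5.73 × 10^6 m/s)
m = 9.11 × 10^-31 kg

Comparing with the listed masses, this is closest to an electron.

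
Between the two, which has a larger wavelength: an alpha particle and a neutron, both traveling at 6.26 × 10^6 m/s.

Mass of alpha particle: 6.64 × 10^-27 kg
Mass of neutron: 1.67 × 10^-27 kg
The neutron has the longer wavelength.

Using λ = h/(mv), since both particles have the same velocity, the wavelength depends only on mass.

For alpha particle: λ₁ = h/(m₁v) = 1.59 × 10^-14 m
For neutron: λ₂ = h/(m₂v) = 6.34 × 10^-14 m

Since λ ∝ 1/m at constant velocity, the lighter particle has the longer wavelength.

The neutron has the longer de Broglie wavelength.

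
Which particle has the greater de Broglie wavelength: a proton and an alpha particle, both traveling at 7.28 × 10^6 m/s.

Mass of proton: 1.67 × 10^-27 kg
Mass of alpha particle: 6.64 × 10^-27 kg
The proton has the longer wavelength.

Using λ = h/(mv), since both particles have the same velocity, the wavelength depends only on mass.

For proton: λ₁ = h/(m₁v) = 5.45 × 10^-14 m
For alpha particle: λ₂ = h/(m₂v) = 1.37 × 10^-14 m

Since λ ∝ 1/m at constant velocity, the lighter particle has the longer wavelength.

The proton has the longer de Broglie wavelength.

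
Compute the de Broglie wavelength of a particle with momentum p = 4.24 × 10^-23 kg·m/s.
1.56 × 10^-11 m

Using the de Broglie relation λ = h/p:

λ = h/p
λ = (6.626 × 10^-34 J·s) / (4.24 × 10^-23 kg·m/s)
λ = 1.56 × 10^-11 m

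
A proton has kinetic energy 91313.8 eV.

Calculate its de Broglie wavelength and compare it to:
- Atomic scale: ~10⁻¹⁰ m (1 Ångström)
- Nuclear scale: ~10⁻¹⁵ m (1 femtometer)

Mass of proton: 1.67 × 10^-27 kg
λ = 9.48 × 10^-14 m, which is between nuclear and atomic scales.

Using λ = h/√(2mKE):

KE = 91313.8 eV = 1.463 × 10^-14 J

λ = h/√(2mKE)
λ = (6.626 × 10^-34 J·s) / √(2 × 1.67 × 10^-27 kg × 1.463 × 10^-14 J)
λ = 9.48 × 10^-14 m

Comparison:
- Atomic scale (10⁻¹⁰ m): λ is 0.00095× this size
- Nuclear scale (10⁻¹⁵ m): λ is 95× this size

The wavelength is between nuclear and atomic scales.

This wavelength is appropriate for probing atomic structure but too large for nuclear physics experiments.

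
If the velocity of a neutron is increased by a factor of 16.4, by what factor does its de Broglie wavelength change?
The wavelength decreases by a factor of 16.4.

From λ = h/(mv), the wavelength is inversely proportional to velocity:

λ ∝ 1/v

If v → 16.4v, then λ → λ/16.4

When velocity is increased by a factor of 16.4, the wavelength decreases by a factor of 16.4.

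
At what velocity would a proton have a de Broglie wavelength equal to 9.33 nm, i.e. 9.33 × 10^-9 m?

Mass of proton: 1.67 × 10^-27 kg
4.25 × 10^1 m/s

From λ = h/(mv), solve for v:

v = h/(mλ)
v = (6.626 × 10^-34 J·s) / (1.67 × 10^-27 kg × 9.33 × 10^-9 m)
v = 4.25 × 10^1 m/s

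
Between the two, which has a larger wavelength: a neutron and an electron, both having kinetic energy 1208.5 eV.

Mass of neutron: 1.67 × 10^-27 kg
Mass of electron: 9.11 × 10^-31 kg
The electron has the longer wavelength.

Using λ = h/√(2mKE):

For neutron: λ₁ = h/√(2m₁KE) = 8.24 × 10^-13 m
For electron: λ₂ = h/√(2m₂KE) = 3.53 × 10^-11 m

Since λ ∝ 1/√m at constant kinetic energy, the lighter particle has the longer wavelength.

The electron has the longer de Broglie wavelength.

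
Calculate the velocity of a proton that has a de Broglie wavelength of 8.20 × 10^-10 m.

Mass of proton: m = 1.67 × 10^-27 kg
4.84 × 10^2 m/s

From the de Broglie relation λ = h/(mv), we solve for v:

v = h/(mλ)
v = (6.626 × 10^-34 J·s) / (1.67 × 10^-27 kg × 8.20 × 10^-10 m)
v = 4.84 × 10^2 m/s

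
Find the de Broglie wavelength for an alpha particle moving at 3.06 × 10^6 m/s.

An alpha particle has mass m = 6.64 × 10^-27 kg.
3.26 × 10^-14 m

Using the de Broglie relation λ = h/(mv):

λ = h/(mv)
λ = (6.626 × 10^-34 J·s) / (6.64 × 10^-27 kg × 3.06 × 10^6 m/s)
λ = 3.26 × 10^-14 m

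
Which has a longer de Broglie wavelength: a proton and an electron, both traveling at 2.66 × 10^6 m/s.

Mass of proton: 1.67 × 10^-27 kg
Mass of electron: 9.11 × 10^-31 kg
The electron has the longer wavelength.

Using λ = h/(mv), since both particles have the same velocity, the wavelength depends only on mass.

For proton: λ₁ = h/(m₁v) = 1.49 × 10^-13 m
For electron: λ₂ = h/(m₂v) = 2.73 × 10^-10 m

Since λ ∝ 1/m at constant velocity, the lighter particle has the longer wavelength.

The electron has the longer de Broglie wavelength.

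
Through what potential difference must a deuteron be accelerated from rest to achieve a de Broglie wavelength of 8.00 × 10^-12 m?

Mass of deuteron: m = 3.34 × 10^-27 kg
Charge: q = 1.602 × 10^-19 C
6.41 V

From λ = h/√(2mqV), we solve for V:

λ² = h²/(2mqV)
V = h²/(2mqλ²)
V = (6.626 × 10^-34 J·s)² / (2 × 3.34 × 10^-27 kg × 1.602 × 10^-19 C × (8.00 × 10^-12 m)²)
V = 6.41 V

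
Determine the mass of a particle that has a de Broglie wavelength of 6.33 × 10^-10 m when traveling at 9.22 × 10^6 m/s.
1.14 × 10^-31 kg

From the de Broglie relation λ = h/(mv), we solve for m:

m = h/(λv)
m = (6.626 × 10^-34 J·s) / (6.33 × 10^-10 m × 9.22 × 10^6 m/s)
m = 1.14 × 10^-31 kg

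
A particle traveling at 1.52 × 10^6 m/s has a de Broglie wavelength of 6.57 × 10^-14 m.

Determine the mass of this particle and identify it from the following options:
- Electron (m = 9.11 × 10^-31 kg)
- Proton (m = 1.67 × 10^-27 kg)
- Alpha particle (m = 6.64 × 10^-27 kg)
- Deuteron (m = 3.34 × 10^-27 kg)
The particle is an alpha particle.

From λ = h/(mv), solve for mass:

m = h/(λv)
m = (6.626 × 10^-34 J·s) / (6.57 × 10^-14 m × 1.52 × 10^6 m/s)
m = 6.64 × 10^-27 kg

Comparing with the listed masses, this is closest to an alpha particle.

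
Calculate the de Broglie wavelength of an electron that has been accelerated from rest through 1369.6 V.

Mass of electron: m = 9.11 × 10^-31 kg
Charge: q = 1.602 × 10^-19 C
3.31 × 10^-11 m

When a particle is accelerated through voltage V, it gains kinetic energy KE = qV.

The de Broglie wavelength is then λ = h/√(2mqV):

λ = h/√(2mqV)
λ = (6.626 × 10^-34 J·s) / √(2 × 9.11 × 10^-31 kg × 1.602 × 10^-19 C × 1369.6 V)
λ = 3.31 × 10^-11 m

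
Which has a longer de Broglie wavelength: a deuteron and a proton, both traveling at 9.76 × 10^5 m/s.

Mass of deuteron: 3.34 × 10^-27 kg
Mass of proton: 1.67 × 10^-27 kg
The proton has the longer wavelength.

Using λ = h/(mv), since both particles have the same velocity, the wavelength depends only on mass.

For deuteron: λ₁ = h/(m₁v) = 2.03 × 10^-13 m
For proton: λ₂ = h/(m₂v) = 4.07 × 10^-13 m

Since λ ∝ 1/m at constant velocity, the lighter particle has the longer wavelength.

The proton has the longer de Broglie wavelength.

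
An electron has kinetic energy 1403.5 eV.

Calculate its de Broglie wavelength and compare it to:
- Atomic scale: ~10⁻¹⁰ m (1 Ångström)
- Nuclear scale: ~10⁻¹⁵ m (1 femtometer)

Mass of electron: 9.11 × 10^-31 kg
λ = 3.27 × 10^-11 m, which is between nuclear and atomic scales.

Using λ = h/√(2mKE):

KE = 1403.5 eV = 2.249 × 10^-16 J

λ = h/√(2mKE)
λ = (6.626 × 10^-34 J·s) / √(2 × 9.11 × 10^-31 kg × 2.249 × 10^-16 J)
λ = 3.27 × 10^-11 m

Comparison:
- Atomic scale (10⁻¹⁰ m): λ is 0.33× this size
- Nuclear scale (10⁻¹⁵ m): λ is 3.3e+04× this size

The wavelength is between nuclear and atomic scales.

This wavelength is appropriate for probing atomic structure but too large for nuclear physics experiments.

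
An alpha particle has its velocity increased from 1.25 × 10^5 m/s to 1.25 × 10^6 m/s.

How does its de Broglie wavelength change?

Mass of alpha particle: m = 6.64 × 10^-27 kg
The wavelength decreases by a factor of 10.

Using λ = h/(mv):

Initial wavelength: λ₁ = h/(mv₁) = 7.98 × 10^-13 m
Final wavelength: λ₂ = h/(mv₂) = 7.98 × 10^-14 m

Since λ ∝ 1/v, when velocity increases by a factor of 10, the wavelength decreases by a factor of 10.

λ₂/λ₁ = v₁/v₂ = 1/10

The wavelength decreases by a factor of 10.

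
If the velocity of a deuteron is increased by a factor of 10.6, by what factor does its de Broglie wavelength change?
The wavelength decreases by a factor of 10.6.

From λ = h/(mv), the wavelength is inversely proportional to velocity:

λ ∝ 1/v

If v → 10.6v, then λ → λ/10.6

When velocity is increased by a factor of 10.6, the wavelength decreases by a factor of 10.6.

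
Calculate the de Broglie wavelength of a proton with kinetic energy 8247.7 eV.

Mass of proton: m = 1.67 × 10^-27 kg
3.15 × 10^-13 m

Using λ = h/√(2mKE):

First convert KE to Joules: KE = 8247.7 eV = 1.321 × 10^-15 J

λ = h/√(2mKE)
λ = (6.626 × 10^-34 J·s) / √(2 × 1.67 × 10^-27 kg × 1.321 × 10^-15 J)
λ = 3.15 × 10^-13 m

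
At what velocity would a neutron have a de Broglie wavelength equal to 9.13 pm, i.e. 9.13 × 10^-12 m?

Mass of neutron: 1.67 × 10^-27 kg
4.35 × 10^4 m/s

From λ = h/(mv), solve for v:

v = h/(mλ)
v = (6.626 × 10^-34 J·s) / (1.67 × 10^-27 kg × 9.13 × 10^-12 m)
v = 4.35 × 10^4 m/s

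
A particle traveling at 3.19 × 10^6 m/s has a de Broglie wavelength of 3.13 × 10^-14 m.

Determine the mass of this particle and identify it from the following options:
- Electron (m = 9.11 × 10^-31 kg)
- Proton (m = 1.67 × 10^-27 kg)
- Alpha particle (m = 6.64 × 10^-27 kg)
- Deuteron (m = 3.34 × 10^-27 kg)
The particle is an alpha particle.

From λ = h/(mv), solve for mass:

m = h/(λv)
m = (6.626 × 10^-34 J·s) / (3.13 × 10^-14 m × 3.19 × 10^6 m/s)
m = 6.64 × 10^-27 kg

Comparing with the listed masses, this is closest to an alpha particle.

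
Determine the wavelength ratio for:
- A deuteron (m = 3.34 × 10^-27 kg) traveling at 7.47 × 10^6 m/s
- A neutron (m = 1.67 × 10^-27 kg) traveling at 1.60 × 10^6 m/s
λ₁/λ₂ = 0.107

Using λ = h/(mv):

λ₁ = h/(m₁v₁) = 2.66 × 10^-14 m
λ₂ = h/(m₂v₂) = 2.48 × 10^-13 m

Ratio λ₁/λ₂ = (m₂v₂)/(m₁v₁)
         = (1.67 × 10^-27 kg × 1.60 × 10^6 m/s) / (3.34 × 10^-27 kg × 7.47 × 10^6 m/s)
         = 0.107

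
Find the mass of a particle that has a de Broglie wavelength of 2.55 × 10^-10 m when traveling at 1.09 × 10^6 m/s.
2.38 × 10^-30 kg

From the de Broglie relation λ = h/(mv), we solve for m:

m = h/(λv)
m = (6.626 × 10^-34 J·s) / (2.55 × 10^-10 m × 1.09 × 10^6 m/s)
m = 2.38 × 10^-30 kg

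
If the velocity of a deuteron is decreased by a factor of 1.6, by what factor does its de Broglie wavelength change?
The wavelength increases by a factor of 1.6.

From λ = h/(mv), the wavelength is inversely proportional to velocity:

λ ∝ 1/v

If v → v/1.6, then λ → 1.6λ

When velocity is decreased by a factor of 1.6, the wavelength increases by a factor of 1.6.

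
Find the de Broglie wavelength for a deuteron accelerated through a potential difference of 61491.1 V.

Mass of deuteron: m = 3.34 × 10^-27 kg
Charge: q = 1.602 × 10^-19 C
8.17 × 10^-14 m

When a particle is accelerated through voltage V, it gains kinetic energy KE = qV.

The de Broglie wavelength is then λ = h/√(2mqV):

λ = h/√(2mqV)
λ = (6.626 × 10^-34 J·s) / √(2 × 3.34 × 10^-27 kg × 1.602 × 10^-19 C × 61491.1 V)
λ = 8.17 × 10^-14 m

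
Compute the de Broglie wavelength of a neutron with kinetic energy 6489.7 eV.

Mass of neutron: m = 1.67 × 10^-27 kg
3.56 × 10^-13 m

Using λ = h/√(2mKE):

First convert KE to Joules: KE = 6489.7 eV = 1.040 × 10^-15 J

λ = h/√(2mKE)
λ = (6.626 × 10^-34 J·s) / √(2 × 1.67 × 10^-27 kg × 1.040 × 10^-15 J)
λ = 3.56 × 10^-13 m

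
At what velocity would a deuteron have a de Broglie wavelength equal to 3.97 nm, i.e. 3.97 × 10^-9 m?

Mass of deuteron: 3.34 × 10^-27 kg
5.00 × 10^1 m/s

From λ = h/(mv), solve for v:

v = h/(mλ)
v = (6.626 × 10^-34 J·s) / (3.34 × 10^-27 kg × 3.97 × 10^-9 m)
v = 5.00 × 10^1 m/s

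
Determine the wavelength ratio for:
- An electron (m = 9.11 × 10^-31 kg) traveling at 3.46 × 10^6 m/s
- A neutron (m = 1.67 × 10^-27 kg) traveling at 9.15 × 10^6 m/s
λ₁/λ₂ = 4.85 × 10^3

Using λ = h/(mv):

λ₁ = h/(m₁v₁) = 2.10 × 10^-10 m
λ₂ = h/(m₂v₂) = 4.34 × 10^-14 m

Ratio λ₁/λ₂ = (m₂v₂)/(m₁v₁)
         = (1.67 × 10^-27 kg × 9.15 × 10^6 m/s) / (9.11 × 10^-31 kg × 3.46 × 10^6 m/s)
         = 4.85 × 10^3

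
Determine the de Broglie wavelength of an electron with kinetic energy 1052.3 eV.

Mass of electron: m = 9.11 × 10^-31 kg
3.78 × 10^-11 m

Using λ = h/√(2mKE):

First convert KE to Joules: KE = 1052.3 eV = 1.686 × 10^-16 J

λ = h/√(2mKE)
λ = (6.626 × 10^-34 J·s) / √(2 × 9.11 × 10^-31 kg × 1.686 × 10^-16 J)
λ = 3.78 × 10^-11 m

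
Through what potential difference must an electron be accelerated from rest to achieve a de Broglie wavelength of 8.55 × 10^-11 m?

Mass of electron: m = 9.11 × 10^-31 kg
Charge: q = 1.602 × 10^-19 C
206 V

From λ = h/√(2mqV), we solve for V:

λ² = h²/(2mqV)
V = h²/(2mqλ²)
V = (6.626 × 10^-34 J·s)² / (2 × 9.11 × 10^-31 kg × 1.602 × 10^-19 C × (8.55 × 10^-11 m)²)
V = 206 V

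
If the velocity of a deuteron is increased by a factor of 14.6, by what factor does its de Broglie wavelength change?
The wavelength decreases by a factor of 14.6.

From λ = h/(mv), the wavelength is inversely proportional to velocity:

λ ∝ 1/v

If v → 14.6v, then λ → λ/14.6

When velocity is increased by a factor of 14.6, the wavelength decreases by a factor of 14.6.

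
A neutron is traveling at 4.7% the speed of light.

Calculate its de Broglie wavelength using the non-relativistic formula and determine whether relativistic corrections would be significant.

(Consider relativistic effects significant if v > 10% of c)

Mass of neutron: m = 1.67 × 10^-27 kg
No, relativistic corrections are not needed.

Using the non-relativistic de Broglie formula λ = h/(mv):

v = 4.7% × c = 1.409 × 10^7 m/s

λ = h/(mv)
λ = (6.626 × 10^-34 J·s) / (1.67 × 10^-27 kg × 1.409 × 10^7 m/s)
λ = 2.82 × 10^-14 m

Since v = 4.7% of c < 10% of c, relativistic corrections are NOT significant and this non-relativistic result is a good approximation.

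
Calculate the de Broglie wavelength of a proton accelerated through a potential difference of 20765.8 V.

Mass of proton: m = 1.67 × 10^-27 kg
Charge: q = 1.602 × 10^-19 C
1.99 × 10^-13 m

When a particle is accelerated through voltage V, it gains kinetic energy KE = qV.

The de Broglie wavelength is then λ = h/√(2mqV):

λ = h/√(2mqV)
λ = (6.626 × 10^-34 J·s) / √(2 × 1.67 × 10^-27 kg × 1.602 × 10^-19 C × 20765.8 V)
λ = 1.99 × 10^-13 m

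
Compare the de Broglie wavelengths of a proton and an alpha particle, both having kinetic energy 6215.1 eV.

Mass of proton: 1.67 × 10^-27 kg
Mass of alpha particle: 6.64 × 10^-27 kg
The proton has the longer wavelength.

Using λ = h/√(2mKE):

For proton: λ₁ = h/√(2m₁KE) = 3.63 × 10^-13 m
For alpha particle: λ₂ = h/√(2m₂KE) = 1.82 × 10^-13 m

Since λ ∝ 1/√m at constant kinetic energy, the lighter particle has the longer wavelength.

The proton has the longer de Broglie wavelength.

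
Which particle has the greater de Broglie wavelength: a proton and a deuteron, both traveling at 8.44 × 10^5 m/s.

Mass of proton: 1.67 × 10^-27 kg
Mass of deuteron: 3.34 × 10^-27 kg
The proton has the longer wavelength.

Using λ = h/(mv), since both particles have the same velocity, the wavelength depends only on mass.

For proton: λ₁ = h/(m₁v) = 4.70 × 10^-13 m
For deuteron: λ₂ = h/(m₂v) = 2.35 × 10^-13 m

Since λ ∝ 1/m at constant velocity, the lighter particle has the longer wavelength.

The proton has the longer de Broglie wavelength.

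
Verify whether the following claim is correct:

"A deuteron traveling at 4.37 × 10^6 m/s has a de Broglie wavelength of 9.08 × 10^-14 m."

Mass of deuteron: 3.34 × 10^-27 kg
False

The claim is incorrect.

Using λ = h/(mv):
λ = (6.626 × 10^-34 J·s) / (3.34 × 10^-27 kg × 4.37 × 10^6 m/s)
λ = 4.54 × 10^-14 m

The actual wavelength differs from the claimed 9.08 × 10^-14 m.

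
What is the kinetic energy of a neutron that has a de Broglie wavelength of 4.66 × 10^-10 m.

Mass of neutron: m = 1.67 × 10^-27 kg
6.05 × 10^-22 J (or 3.78 × 10^-3 eV)

From λ = h/√(2mKE), we solve for KE:

λ² = h²/(2mKE)
KE = h²/(2mλ²)
KE = (6.626 × 10^-34 J·s)² / (2 × 1.67 × 10^-27 kg × (4.66 × 10^-10 m)²)
KE = 6.05 × 10^-22 J
KE = 3.78 × 10^-3 eV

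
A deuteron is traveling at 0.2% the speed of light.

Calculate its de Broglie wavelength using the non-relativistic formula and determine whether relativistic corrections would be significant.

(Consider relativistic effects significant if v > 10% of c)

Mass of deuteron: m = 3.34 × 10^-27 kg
No, relativistic corrections are not needed.

Using the non-relativistic de Broglie formula λ = h/(mv):

v = 0.2% × c = 5.996 × 10^5 m/s

λ = h/(mv)
λ = (6.626 × 10^-34 J·s) / (3.34 × 10^-27 kg × 5.996 × 10^5 m/s)
λ = 3.31 × 10^-13 m

Since v = 0.2% of c < 10% of c, relativistic corrections are NOT significant and this non-relativistic result is a good approximation.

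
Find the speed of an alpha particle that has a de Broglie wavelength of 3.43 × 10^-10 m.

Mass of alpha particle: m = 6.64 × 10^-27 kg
2.91 × 10^2 m/s

From the de Broglie relation λ = h/(mv), we solve for v:

v = h/(mλ)
v = (6.626 × 10^-34 J·s) / (6.64 × 10^-27 kg × 3.43 × 10^-10 m)
v = 2.91 × 10^2 m/s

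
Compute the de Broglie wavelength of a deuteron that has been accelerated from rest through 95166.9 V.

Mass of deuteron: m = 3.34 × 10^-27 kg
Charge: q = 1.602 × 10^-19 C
6.57 × 10^-14 m

When a particle is accelerated through voltage V, it gains kinetic energy KE = qV.

The de Broglie wavelength is then λ = h/√(2mqV):

λ = h/√(2mqV)
λ = (6.626 × 10^-34 J·s) / √(2 × 3.34 × 10^-27 kg × 1.602 × 10^-19 C × 95166.9 V)
λ = 6.57 × 10^-14 m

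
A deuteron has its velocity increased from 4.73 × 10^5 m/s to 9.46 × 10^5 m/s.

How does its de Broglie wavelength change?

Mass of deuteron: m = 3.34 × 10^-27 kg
The wavelength decreases by a factor of 2.

Using λ = h/(mv):

Initial wavelength: λ₁ = h/(mv₁) = 4.19 × 10^-13 m
Final wavelength: λ₂ = h/(mv₂) = 2.10 × 10^-13 m

Since λ ∝ 1/v, when velocity increases by a factor of 2, the wavelength decreases by a factor of 2.

λ₂/λ₁ = v₁/v₂ = 1/2

The wavelength decreases by a factor of 2.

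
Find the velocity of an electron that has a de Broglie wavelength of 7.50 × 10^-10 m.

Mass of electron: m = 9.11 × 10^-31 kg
9.70 × 10^5 m/s

From the de Broglie relation λ = h/(mv), we solve for v:

v = h/(mλ)
v = (6.626 × 10^-34 J·s) / (9.11 × 10^-31 kg × 7.50 × 10^-10 m)
v = 9.70 × 10^5 m/s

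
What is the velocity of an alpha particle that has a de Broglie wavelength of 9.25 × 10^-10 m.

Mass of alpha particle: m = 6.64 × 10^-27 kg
1.08 × 10^2 m/s

From the de Broglie relation λ = h/(mv), we solve for v:

v = h/(mλ)
v = (6.626 × 10^-34 J·s) / (6.64 × 10^-27 kg × 9.25 × 10^-10 m)
v = 1.08 × 10^2 m/s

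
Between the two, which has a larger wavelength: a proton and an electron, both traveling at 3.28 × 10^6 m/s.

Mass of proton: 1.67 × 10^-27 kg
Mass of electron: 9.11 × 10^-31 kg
The electron has the longer wavelength.

Using λ = h/(mv), since both particles have the same velocity, the wavelength depends only on mass.

For proton: λ₁ = h/(m₁v) = 1.21 × 10^-13 m
For electron: λ₂ = h/(m₂v) = 2.22 × 10^-10 m

Since λ ∝ 1/m at constant velocity, the lighter particle has the longer wavelength.

The electron has the longer de Broglie wavelength.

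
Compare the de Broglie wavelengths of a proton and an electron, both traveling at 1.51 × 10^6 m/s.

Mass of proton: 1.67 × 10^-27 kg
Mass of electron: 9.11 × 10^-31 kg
The electron has the longer wavelength.

Using λ = h/(mv), since both particles have the same velocity, the wavelength depends only on mass.

For proton: λ₁ = h/(m₁v) = 2.63 × 10^-13 m
For electron: λ₂ = h/(m₂v) = 4.82 × 10^-10 m

Since λ ∝ 1/m at constant velocity, the lighter particle has the longer wavelength.

The electron has the longer de Broglie wavelength.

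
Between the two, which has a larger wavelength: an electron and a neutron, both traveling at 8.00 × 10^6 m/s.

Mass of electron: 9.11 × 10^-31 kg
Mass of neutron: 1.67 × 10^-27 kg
The electron has the longer wavelength.

Using λ = h/(mv), since both particles have the same velocity, the wavelength depends only on mass.

For electron: λ₁ = h/(m₁v) = 9.09 × 10^-11 m
For neutron: λ₂ = h/(m₂v) = 4.96 × 10^-14 m

Since λ ∝ 1/m at constant velocity, the lighter particle has the longer wavelength.

The electron has the longer de Broglie wavelength.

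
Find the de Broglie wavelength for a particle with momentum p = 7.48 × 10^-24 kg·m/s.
8.86 × 10^-11 m

Using the de Broglie relation λ = h/p:

λ = h/p
λ = (6.626 × 10^-34 J·s) / (7.48 × 10^-24 kg·m/s)
λ = 8.86 × 10^-11 m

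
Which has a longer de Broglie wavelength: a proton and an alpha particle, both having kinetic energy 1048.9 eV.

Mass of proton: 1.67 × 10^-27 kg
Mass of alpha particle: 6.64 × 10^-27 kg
The proton has the longer wavelength.

Using λ = h/√(2mKE):

For proton: λ₁ = h/√(2m₁KE) = 8.84 × 10^-13 m
For alpha particle: λ₂ = h/√(2m₂KE) = 4.44 × 10^-13 m

Since λ ∝ 1/√m at constant kinetic energy, the lighter particle has the longer wavelength.

The proton has the longer de Broglie wavelength.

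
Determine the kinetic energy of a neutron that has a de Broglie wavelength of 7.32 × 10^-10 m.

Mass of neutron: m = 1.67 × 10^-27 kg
2.45 × 10^-22 J (or 1.53 × 10^-3 eV)

From λ = h/√(2mKE), we solve for KE:

λ² = h²/(2mKE)
KE = h²/(2mλ²)
KE = (6.626 × 10^-34 J·s)² / (2 × 1.67 × 10^-27 kg × (7.32 × 10^-10 m)²)
KE = 2.45 × 10^-22 J
KE = 1.53 × 10^-3 eV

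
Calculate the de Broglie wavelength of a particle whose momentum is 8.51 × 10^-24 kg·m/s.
7.79 × 10^-11 m

Using the de Broglie relation λ = h/p:

λ = h/p
λ = (6.626 × 10^-34 J·s) / (8.51 × 10^-24 kg·m/s)
λ = 7.79 × 10^-11 m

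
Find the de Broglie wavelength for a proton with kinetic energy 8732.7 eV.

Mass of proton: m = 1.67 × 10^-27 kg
3.07 × 10^-13 m

Using λ = h/√(2mKE):

First convert KE to Joules: KE = 8732.7 eV = 1.399 × 10^-15 J

λ = h/√(2mKE)
λ = (6.626 × 10^-34 J·s) / √(2 × 1.67 × 10^-27 kg × 1.399 × 10^-15 J)
λ = 3.07 × 10^-13 m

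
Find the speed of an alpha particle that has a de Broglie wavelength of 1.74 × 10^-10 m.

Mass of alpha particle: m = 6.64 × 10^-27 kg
5.74 × 10^2 m/s

From the de Broglie relation λ = h/(mv), we solve for v:

v = h/(mλ)
v = (6.626 × 10^-34 J·s) / (6.64 × 10^-27 kg × 1.74 × 10^-10 m)
v = 5.74 × 10^2 m/s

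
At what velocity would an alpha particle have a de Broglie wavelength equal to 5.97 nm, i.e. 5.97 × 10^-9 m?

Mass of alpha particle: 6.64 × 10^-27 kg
1.67 × 10^1 m/s

From λ = h/(mv), solve for v:

v = h/(mλ)
v = (6.626 × 10^-34 J·s) / (6.64 × 10^-27 kg × 5.97 × 10^-9 m)
v = 1.67 × 10^1 m/s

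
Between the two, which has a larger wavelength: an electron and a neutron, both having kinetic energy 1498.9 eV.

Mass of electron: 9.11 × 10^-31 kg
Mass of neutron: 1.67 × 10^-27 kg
The electron has the longer wavelength.

Using λ = h/√(2mKE):

For electron: λ₁ = h/√(2m₁KE) = 3.17 × 10^-11 m
For neutron: λ₂ = h/√(2m₂KE) = 7.40 × 10^-13 m

Since λ ∝ 1/√m at constant kinetic energy, the lighter particle has the longer wavelength.

The electron has the longer de Broglie wavelength.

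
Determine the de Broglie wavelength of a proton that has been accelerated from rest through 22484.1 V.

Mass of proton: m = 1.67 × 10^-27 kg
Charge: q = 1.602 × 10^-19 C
1.91 × 10^-13 m

When a particle is accelerated through voltage V, it gains kinetic energy KE = qV.

The de Broglie wavelength is then λ = h/√(2mqV):

λ = h/√(2mqV)
λ = (6.626 × 10^-34 J·s) / √(2 × 1.67 × 10^-27 kg × 1.602 × 10^-19 C × 22484.1 V)
λ = 1.91 × 10^-13 m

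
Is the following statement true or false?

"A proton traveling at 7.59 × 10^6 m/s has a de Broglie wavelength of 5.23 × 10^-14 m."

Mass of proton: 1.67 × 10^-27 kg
True

The claim is correct.

Using λ = h/(mv):
λ = (6.626 × 10^-34 J·s) / (1.67 × 10^-27 kg × 7.59 × 10^6 m/s)
λ = 5.23 × 10^-14 m

This matches the claimed value.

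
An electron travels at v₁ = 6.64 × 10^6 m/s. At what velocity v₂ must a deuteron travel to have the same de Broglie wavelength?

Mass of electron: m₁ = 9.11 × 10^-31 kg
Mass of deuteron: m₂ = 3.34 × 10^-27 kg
v₂ = 1.81 × 10^3 m/s

For equal de Broglie wavelengths: λ₁ = λ₂

h/(m₁v₁) = h/(m₂v₂)
m₁v₁ = m₂v₂
v₂ = v₁ · (m₁/m₂)

v₂ = 6.64 × 10^6 m/s × (9.11 × 10^-31 kg / 3.34 × 10^-27 kg)
v₂ = 1.81 × 10^3 m/s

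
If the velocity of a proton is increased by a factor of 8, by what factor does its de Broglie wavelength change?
The wavelength decreases by a factor of 8.

From λ = h/(mv), the wavelength is inversely proportional to velocity:

λ ∝ 1/v

If v → 8v, then λ → λ/8

When velocity is increased by a factor of 8, the wavelength decreases by a factor of 8.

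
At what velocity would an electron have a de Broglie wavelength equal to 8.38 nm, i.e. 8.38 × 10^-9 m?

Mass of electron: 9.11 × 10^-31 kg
8.68 × 10^4 m/s

From λ = h/(mv), solve for v:

v = h/(mλ)
v = (6.626 × 10^-34 J·s) / (9.11 × 10^-31 kg × 8.38 × 10^-9 m)
v = 8.68 × 10^4 m/s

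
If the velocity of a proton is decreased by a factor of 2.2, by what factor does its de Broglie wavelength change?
The wavelength increases by a factor of 2.2.

From λ = h/(mv), the wavelength is inversely proportional to velocity:

λ ∝ 1/v

If v → v/2.2, then λ → 2.2λ

When velocity is decreased by a factor of 2.2, the wavelength increases by a factor of 2.2.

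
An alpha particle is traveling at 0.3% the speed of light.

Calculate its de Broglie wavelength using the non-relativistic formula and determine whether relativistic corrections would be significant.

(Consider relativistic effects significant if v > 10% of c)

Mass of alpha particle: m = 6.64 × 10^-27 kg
No, relativistic corrections are not needed.

Using the non-relativistic de Broglie formula λ = h/(mv):

v = 0.3% × c = 8.994 × 10^5 m/s

λ = h/(mv)
λ = (6.626 × 10^-34 J·s) / (6.64 × 10^-27 kg × 8.994 × 10^5 m/s)
λ = 1.11 × 10^-13 m

Since v = 0.3% of c < 10% of c, relativistic corrections are NOT significant and this non-relativistic result is a good approximation.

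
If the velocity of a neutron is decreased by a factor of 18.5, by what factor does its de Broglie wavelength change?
The wavelength increases by a factor of 18.5.

From λ = h/(mv), the wavelength is inversely proportional to velocity:

λ ∝ 1/v

If v → v/18.5, then λ → 18.5λ

When velocity is decreased by a factor of 18.5, the wavelength increases by a factor of 18.5.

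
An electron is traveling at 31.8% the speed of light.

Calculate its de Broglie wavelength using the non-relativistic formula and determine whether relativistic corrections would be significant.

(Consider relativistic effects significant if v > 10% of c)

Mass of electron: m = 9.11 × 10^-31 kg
Yes, relativistic corrections are needed.

Using the non-relativistic de Broglie formula λ = h/(mv):

v = 31.8% × c = 9.533 × 10^7 m/s

λ = h/(mv)
λ = (6.626 × 10^-34 J·s) / (9.11 × 10^-31 kg × 9.533 × 10^7 m/s)
λ = 7.63 × 10^-12 m

Since v = 31.8% of c > 10% of c, relativistic corrections ARE significant and the actual wavelength would differ from this non-relativistic estimate.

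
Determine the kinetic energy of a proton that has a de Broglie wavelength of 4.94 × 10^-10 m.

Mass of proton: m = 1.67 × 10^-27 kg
5.39 × 10^-22 J (or 3.36 × 10^-3 eV)

From λ = h/√(2mKE), we solve for KE:

λ² = h²/(2mKE)
KE = h²/(2mλ²)
KE = (6.626 × 10^-34 J·s)² / (2 × 1.67 × 10^-27 kg × (4.94 × 10^-10 m)²)
KE = 5.39 × 10^-22 J
KE = 3.36 × 10^-3 eV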